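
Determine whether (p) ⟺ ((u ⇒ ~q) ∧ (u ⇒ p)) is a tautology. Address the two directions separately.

Both directions fail.

(⟹) This fails. Under u = T, p = T, q = T, the left side is true but the right side is false.

(⟸) This fails. Under u = F, p = F, q = F, the left side is false but the right side is true.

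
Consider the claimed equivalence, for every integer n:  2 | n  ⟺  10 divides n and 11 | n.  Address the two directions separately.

Only the converse holds.

(⟸) Suppose 10 ∣ n and 11 ∣ n. Any common multiple of 10 and 11 is a multiple of their lcm; here gcd(10, 11) = 1, so lcm(10, 11) = 10·11 = 110, so 110 ∣ n. Since 2 ∣ 110, it follows that 2 ∣ n.

(⟹) This fails: take n = 2. Certainly 2 ∣ 2, but 10 ∤ 2.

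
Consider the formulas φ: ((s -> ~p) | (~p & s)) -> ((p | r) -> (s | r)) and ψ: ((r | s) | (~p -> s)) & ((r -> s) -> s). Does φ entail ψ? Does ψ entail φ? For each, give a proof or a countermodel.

Only the converse holds.

Forward direction. This fails. Under s = F, r = F, p = F, the left side is true but the right side is false.

Converse. Assume the antecedent. If s is true, the consequent reduces to true regardless of the other variables. If s is false, the antecedent forces (s = F, r = T, p = F) or (s = F, r = T, p = T), and the consequent holds there. Either way the consequent holds.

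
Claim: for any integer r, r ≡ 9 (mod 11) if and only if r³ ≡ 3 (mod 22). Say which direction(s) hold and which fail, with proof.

Forward direction. This fails: take r = 20. Then 20 ≡ 9 (mod 11), but 20³ = 8000 ≡ 14 (mod 22), not 3.

Converse. The residues r modulo 22 with r³ ≡ 3 (mod 22) are exactly {9}, and each is ≡ 9 (mod 11).

The forward direction fails; the converse holds.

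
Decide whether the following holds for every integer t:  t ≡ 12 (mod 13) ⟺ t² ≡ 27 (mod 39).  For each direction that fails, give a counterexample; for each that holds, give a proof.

Forward direction. This fails: take t = 25. Then 25 ≡ 12 (mod 13), but 25² = 625 ≡ 1 (mod 39), not 27.

Converse. This fails: take t = 27. Then 27² = 729 ≡ 27 (mod 39), yet 27 ≡ 1 (mod 13), not 12.

(⇒) fails and (⇐) fails.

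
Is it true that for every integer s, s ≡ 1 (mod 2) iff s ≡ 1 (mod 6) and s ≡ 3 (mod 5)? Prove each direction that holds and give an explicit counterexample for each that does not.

[⇒] This fails: s = 1 gives 1 ≡ 1 (mod 2) but 1 ≡ 1 (mod 5), so the conjunction on the right does not hold.

[⇐] Conversely, if s ≡ 1 (mod 6) and s ≡ 3 (mod 5), then by the Chinese remainder theorem s ≡ 13 (mod 30). Since 13 ≡ 1 (mod 2) and 2 ∣ 30, we get s ≡ 1 (mod 2).

Not equivalent: only (⇐) holds.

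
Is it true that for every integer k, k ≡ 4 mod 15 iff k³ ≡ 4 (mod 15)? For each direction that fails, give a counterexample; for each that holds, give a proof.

[⇐] Suppose k³ ≡ 4 (mod 15). The only residue r in {0, …, 14} with r³ ≡ 4 (mod 15) is r = 4, so k ≡ 4 (mod 15).

[⇒] Suppose k ≡ 4 mod 15. Write k = 15j + 4. Then (15j + 4)³ = 3375j³ + 2700j² + 720j + 64 = 15(225j³ + 180j² + 48j + 4) + 4, so k³ ≡ 4 (mod 15).

Both implications hold.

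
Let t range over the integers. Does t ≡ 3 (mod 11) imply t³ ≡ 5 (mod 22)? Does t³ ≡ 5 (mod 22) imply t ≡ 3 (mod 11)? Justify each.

The forward direction fails; the converse holds.

Forward direction. This fails: take t = 14. Then 14 ≡ 3 (mod 11), but 14³ = 2744 ≡ 16 (mod 22), not 5.

Converse. The residues r modulo 22 with r³ ≡ 5 (mod 22) are exactly {3}, and each is ≡ 3 (mod 11).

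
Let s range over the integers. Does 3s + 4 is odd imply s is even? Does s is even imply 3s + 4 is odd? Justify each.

(⇒) fails and (⇐) fails.

(⟹) This fails: s = 7 gives 3s + 4 = 25, which is odd, but 7 is odd, not even.

(⟸) This also fails: s = 4 is even, but 3s + 4 = 16 is even, not odd.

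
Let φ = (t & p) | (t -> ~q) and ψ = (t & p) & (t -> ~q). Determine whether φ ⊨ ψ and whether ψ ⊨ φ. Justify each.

Only the reverse direction holds.

(⇒) This fails. Under q = F, p = F, t = F, the left side is true but the right side is false.

(⇐) Assume the antecedent. If q is true, the antecedent cannot hold. If q is false, (t & p) | (t -> ~q) reduces to true regardless of the other variables. Either way (t & p) | (t -> ~q) holds.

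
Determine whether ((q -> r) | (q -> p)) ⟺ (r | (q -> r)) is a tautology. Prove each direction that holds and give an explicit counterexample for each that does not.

(→) This fails. Under r = F, p = T, q = T, the left side is true but the right side is false.

(←) Assume the antecedent. If r is true, (q -> r) | (q -> p) reduces to true regardless of the other variables. If r is false, the antecedent forces (r = F, p = F, q = F) or (r = F, p = T, q = F), and (q -> r) | (q -> p) holds there. Either way (q -> r) | (q -> p) holds.

Only the converse holds.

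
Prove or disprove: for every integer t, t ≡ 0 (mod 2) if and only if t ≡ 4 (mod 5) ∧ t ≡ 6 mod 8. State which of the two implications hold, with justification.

(⟹) This fails: t = 0 gives 0 ≡ 0 (mod 2) but 0 ≡ 0 (mod 5), so the conjunction on the right does not hold.

(⟸) Conversely, if t ≡ 4 (mod 5) and t ≡ 6 (mod 8), then by the Chinese remainder theorem t ≡ 14 (mod 40). Since 14 ≡ 0 (mod 2) and 2 ∣ 40, we get t ≡ 0 (mod 2).

(⇒) fails; (⇐) holds.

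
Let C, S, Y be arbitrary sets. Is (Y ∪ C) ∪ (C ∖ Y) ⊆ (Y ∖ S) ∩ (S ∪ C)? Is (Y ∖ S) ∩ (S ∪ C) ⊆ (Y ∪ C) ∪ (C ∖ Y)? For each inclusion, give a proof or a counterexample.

The sets are not equal: only the reverse inclusion holds.

(⟹) This inclusion fails. Take C = {1}, S = ∅, Y = ∅; then 1 ∈ (Y ∪ C) ∪ (C ∖ Y) but 1 ∉ (Y ∖ S) ∩ (S ∪ C).

(⟸) Let x ∈ (Y ∖ S) ∩ (S ∪ C). Then x ∈ C ∩ Y and x ∉ S, from which x ∈ (Y ∪ C) ∪ (C ∖ Y).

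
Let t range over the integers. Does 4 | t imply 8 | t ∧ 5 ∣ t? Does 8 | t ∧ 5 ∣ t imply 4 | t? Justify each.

(⇒) This fails: take t = 4. Certainly 4 ∣ 4, but 8 ∤ 4.

(⇐) Suppose 8 ∣ t and 5 ∣ t. Any common multiple of 8 and 5 is a multiple of their lcm; here gcd(8, 5) = 1, so lcm(8, 5) = 8·5 = 40, so 40 ∣ t. Since 4 ∣ 40, it follows that 4 ∣ t.

The forward direction fails; the converse holds.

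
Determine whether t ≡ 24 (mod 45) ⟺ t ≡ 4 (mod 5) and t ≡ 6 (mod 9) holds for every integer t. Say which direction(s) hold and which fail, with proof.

Both implications hold.

[⇒] Suppose t ≡ 24 (mod 45); write t = 45j + 24. Since 5 ∣ 45, reducing mod 5 gives t ≡ 24 ≡ 4 (mod 5); since 9 ∣ 45, reducing mod 9 gives t ≡ 24 ≡ 6 (mod 9).

[⇐] Conversely, if t ≡ 4 (mod 5) and t ≡ 6 (mod 9), then by the Chinese remainder theorem t ≡ 24 (mod 45). This is exactly t ≡ 24 (mod 45).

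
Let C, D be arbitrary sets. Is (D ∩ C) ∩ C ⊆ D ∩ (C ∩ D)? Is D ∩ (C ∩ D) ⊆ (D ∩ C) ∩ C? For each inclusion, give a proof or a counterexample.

The two sets are equal.

Forward inclusion. Let x ∈ (D ∩ C) ∩ C. Then x ∈ C ∩ D, from which x ∈ D ∩ (C ∩ D).

Reverse inclusion. Let x ∈ D ∩ (C ∩ D). Then x ∈ C ∩ D, from which x ∈ (D ∩ C) ∩ C.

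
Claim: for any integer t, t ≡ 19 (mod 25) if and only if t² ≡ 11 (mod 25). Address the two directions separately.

Forward direction. Suppose t ≡ 19 (mod 25). Write t = 25j + 19. Then (25j + 19)² = 625j² + 950j + 361 = 25(25j² + 38j + 14) + 11, so t² ≡ 11 (mod 25).

Converse. This fails: take t = 6. Then 6² = 36 ≡ 11 (mod 25), yet 6 ≡ 6 (mod 25), not 19.

Not equivalent: only (⇒) holds.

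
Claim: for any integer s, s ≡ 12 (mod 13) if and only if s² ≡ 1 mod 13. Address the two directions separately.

Not equivalent: only (⇒) holds.

[⇐] This fails: take s = 1. Then 1² = 1 ≡ 1 (mod 13), yet 1 ≡ 1 (mod 13), not 12.

[⇒] Suppose s ≡ 12 (mod 13). Write s = 13j + 12. Then (13j + 12)² = 169j² + 312j + 144 = 13(13j² + 24j + 11) + 1, so s² ≡ 1 (mod 13).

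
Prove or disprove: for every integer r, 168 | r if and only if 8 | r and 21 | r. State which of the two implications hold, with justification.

Equivalent; both directions hold.

Forward direction. If 168 ∣ r, write r = 168q. Since 168 = 21·8, r = 8·(21q), so 8 ∣ r; and since 168 = 8·21, r = 21·(8q), so 21 ∣ r.

Converse. Suppose 8 ∣ r and 21 ∣ r. Any common multiple of 8 and 21 is a multiple of their lcm; here gcd(8, 21) = 1, so lcm(8, 21) = 8·21 = 168, so 168 ∣ r.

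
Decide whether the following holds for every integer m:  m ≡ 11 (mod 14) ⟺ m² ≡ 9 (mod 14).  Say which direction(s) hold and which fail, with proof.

Forward direction. Suppose m ≡ 11 (mod 14). Write m = 14j + 11. Then (14j + 11)² = 196j² + 308j + 121 = 14(14j² + 22j + 8) + 9, so m² ≡ 9 (mod 14).

Converse. This fails: take m = 3. Then 3² = 9 ≡ 9 (mod 14), yet 3 ≡ 3 (mod 14), not 11.

(⇒) holds; (⇐) fails.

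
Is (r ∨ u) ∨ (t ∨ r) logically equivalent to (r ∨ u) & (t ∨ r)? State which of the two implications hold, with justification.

(←) Assume the antecedent. If u is true, (r ∨ u) ∨ (t ∨ r) reduces to true regardless of the other variables. If u is false, the antecedent forces (u = F, r = T, t = F) or (u = F, r = T, t = T), and (r ∨ u) ∨ (t ∨ r) holds there. Either way (r ∨ u) ∨ (t ∨ r) holds.

(→) This fails. Under u = T, r = F, t = F, the left side is true but the right side is false.

Not equivalent: only (⇐) holds.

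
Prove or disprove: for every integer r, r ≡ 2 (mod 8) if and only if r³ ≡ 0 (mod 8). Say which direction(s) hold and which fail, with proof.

(⇒) holds; (⇐) fails.

(⟹) Suppose r ≡ 2 (mod 8). Write r = 8j + 2. Then (8j + 2)³ = 512j³ + 384j² + 96j + 8 = 8(64j³ + 48j² + 12j + 1) + 0, so r³ ≡ 0 (mod 8).

(⟸) This fails: take r = 0. Then 0³ = 0 ≡ 0 (mod 8), yet 0 ≡ 0 (mod 8), not 2.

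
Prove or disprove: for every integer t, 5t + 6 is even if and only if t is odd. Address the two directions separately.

Both directions fail.

[⇒] This fails: t = 0 gives 5t + 6 = 6, which is even, but 0 is even, not odd.

[⇐] This also fails: t = 1 is odd, but 5t + 6 = 11 is odd, not even.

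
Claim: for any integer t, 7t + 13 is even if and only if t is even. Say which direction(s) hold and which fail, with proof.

Neither direction holds.

(⟹) This fails: t = 3 gives 7t + 13 = 34, which is even, but 3 is odd, not even.

(⟸) This also fails: t = 0 is even, but 7t + 13 = 13 is odd, not even.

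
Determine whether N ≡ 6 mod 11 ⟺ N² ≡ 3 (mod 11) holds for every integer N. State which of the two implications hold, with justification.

(→) Suppose N ≡ 6 mod 11. Write N = 11j + 6. Then (11j + 6)² = 121j² + 132j + 36 = 11(11j² + 12j + 3) + 3, so N² ≡ 3 (mod 11).

(←) This fails: take N = 5. Then 5² = 25 ≡ 3 (mod 11), yet 5 ≡ 5 (mod 11), not 6.

(⇒) holds; (⇐) fails.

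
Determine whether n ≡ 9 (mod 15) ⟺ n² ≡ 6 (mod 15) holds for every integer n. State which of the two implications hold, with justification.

The forward direction holds; the converse fails.

(←) This fails: take n = 6. Then 6² = 36 ≡ 6 (mod 15), yet 6 ≡ 6 (mod 15), not 9.

(→) Suppose n ≡ 9 (mod 15). Write n = 15j + 9. Then (15j + 9)² = 225j² + 270j + 81 = 15(15j² + 18j + 5) + 6, so n² ≡ 6 (mod 15).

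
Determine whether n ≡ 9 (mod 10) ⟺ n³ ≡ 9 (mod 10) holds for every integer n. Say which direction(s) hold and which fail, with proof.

The biconditional holds.

(⇒) Suppose n ≡ 9 (mod 10). Write n = 10j + 9. Then (10j + 9)³ = 1000j³ + 2700j² + 2430j + 729 = 10(100j³ + 270j² + 243j + 72) + 9, so n³ ≡ 9 (mod 10).

(⇐) Conversely, suppose n³ ≡ 9 (mod 10). The only residue r in {0, …, 9} with r³ ≡ 9 (mod 10) is r = 9, so n ≡ 9 (mod 10).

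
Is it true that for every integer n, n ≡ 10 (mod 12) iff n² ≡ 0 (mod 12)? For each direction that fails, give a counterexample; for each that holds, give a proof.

Both directions fail.

(⇒) This fails: take n = 10. Then 10 ≡ 10 (mod 12), but 10² = 100 ≡ 4 (mod 12), not 0.

(⇐) This fails: take n = 0. Then 0² = 0 ≡ 0 (mod 12), yet 0 ≡ 0 (mod 12), not 10.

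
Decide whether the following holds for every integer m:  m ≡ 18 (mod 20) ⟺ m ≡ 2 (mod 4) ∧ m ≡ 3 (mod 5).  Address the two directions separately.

The biconditional holds.

(⟹) Suppose m ≡ 18 (mod 20); write m = 20j + 18. Since 4 ∣ 20, reducing mod 4 gives m ≡ 18 ≡ 2 (mod 4); since 5 ∣ 20, reducing mod 5 gives m ≡ 18 ≡ 3 (mod 5).

(⟸) Conversely, if m ≡ 2 (mod 4) and m ≡ 3 (mod 5), then by the Chinese remainder theorem m ≡ 18 (mod 20). This is exactly m ≡ 18 (mod 20).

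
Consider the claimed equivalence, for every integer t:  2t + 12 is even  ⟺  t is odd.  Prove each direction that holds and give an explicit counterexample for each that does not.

Not equivalent: only (⇐) holds.

(←) Suppose t is odd. Since 2 is even, 2t is even for every t, so 2t + 12 has the same parity as 12, which is even. Hence 2t + 12 is even.

(→) This fails: take t = 4. Then 2t + 12 = 20, which is even, yet t = 4 is even, not odd.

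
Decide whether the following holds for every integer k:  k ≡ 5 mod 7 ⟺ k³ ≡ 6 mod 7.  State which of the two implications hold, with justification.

Only the forward implication holds.

[⇐] This fails: take k = 3. Then 3³ = 27 ≡ 6 (mod 7), yet 3 ≡ 3 (mod 7), not 5.

[⇒] Suppose k ≡ 5 mod 7. Write k = 7j + 5. Then (7j + 5)³ = 343j³ + 735j² + 525j + 125 = 7(49j³ + 105j² + 75j + 17) + 6, so k³ ≡ 6 (mod 7).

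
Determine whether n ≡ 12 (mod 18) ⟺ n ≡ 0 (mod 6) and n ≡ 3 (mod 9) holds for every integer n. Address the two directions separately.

(⇐) If n ≡ 0 (mod 6) and n ≡ 3 (mod 9), then by the Chinese remainder theorem n ≡ 12 (mod 18). This is exactly n ≡ 12 (mod 18).

(⇒) Suppose n ≡ 12 (mod 18); write n = 18j + 12. Since 6 ∣ 18, reducing mod 6 gives n ≡ 12 ≡ 0 (mod 6); since 9 ∣ 18, reducing mod 9 gives n ≡ 12 ≡ 3 (mod 9).

Both directions hold; the statement is true.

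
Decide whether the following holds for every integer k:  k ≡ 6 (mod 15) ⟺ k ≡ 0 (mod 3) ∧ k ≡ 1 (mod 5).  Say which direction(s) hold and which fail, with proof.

Equivalent; both directions hold.

(⇒) Suppose k ≡ 6 (mod 15); write k = 15j + 6. Since 3 ∣ 15, reducing mod 3 gives k ≡ 6 ≡ 0 (mod 3); since 5 ∣ 15, reducing mod 5 gives k ≡ 6 ≡ 1 (mod 5).

(⇐) Conversely, if k ≡ 0 (mod 3) and k ≡ 1 (mod 5), then by the Chinese remainder theorem k ≡ 6 (mod 15). This is exactly k ≡ 6 (mod 15).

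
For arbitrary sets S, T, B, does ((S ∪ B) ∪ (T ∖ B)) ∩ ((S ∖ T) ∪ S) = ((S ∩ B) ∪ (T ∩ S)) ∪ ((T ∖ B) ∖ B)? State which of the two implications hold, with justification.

Forward inclusion. This inclusion fails. Take S = {1}, T = ∅, B = ∅; then 1 ∈ ((S ∪ B) ∪ (T ∖ B)) ∩ ((S ∖ T) ∪ S) but 1 ∉ ((S ∩ B) ∪ (T ∩ S)) ∪ ((T ∖ B) ∖ B).

Reverse inclusion. This inclusion fails. Take S = ∅, T = {1}, B = ∅; then 1 ∈ ((S ∩ B) ∪ (T ∩ S)) ∪ ((T ∖ B) ∖ B) but 1 ∉ ((S ∪ B) ∪ (T ∖ B)) ∩ ((S ∖ T) ∪ S).

Neither inclusion holds.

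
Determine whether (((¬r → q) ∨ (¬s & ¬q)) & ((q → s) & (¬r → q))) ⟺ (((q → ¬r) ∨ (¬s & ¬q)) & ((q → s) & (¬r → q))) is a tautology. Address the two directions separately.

[⇒] This fails. Under s = T, q = T, r = T, the left side is true but the right side is false.

[⇐] Assume the antecedent. If s is true, the antecedent forces (s = T, q = T, r = F) or (s = T, q = F, r = T), and the consequent holds there. If s is false, the antecedent forces (s = F, q = F, r = T), and the consequent holds there. Either way the consequent holds.

Only the reverse direction holds.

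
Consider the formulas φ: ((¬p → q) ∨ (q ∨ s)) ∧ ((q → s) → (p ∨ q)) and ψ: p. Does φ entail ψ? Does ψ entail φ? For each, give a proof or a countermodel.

[⇒] This fails. Under s = F, p = F, q = T, the left side is true but the right side is false.

[⇐] Assume the antecedent. If s is true, the antecedent forces (s = T, p = T, q = F) or (s = T, p = T, q = T), and the consequent holds there. If s is false, the antecedent forces (s = F, p = T, q = F) or (s = F, p = T, q = T), and the consequent holds there. Either way the consequent holds.

Not equivalent: only (⇐) holds.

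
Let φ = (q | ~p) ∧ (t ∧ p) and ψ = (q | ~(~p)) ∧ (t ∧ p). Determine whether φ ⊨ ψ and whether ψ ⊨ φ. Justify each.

Not equivalent: only (⇒) holds.

[⇒] Assume the antecedent. If p is true, the antecedent forces (p = T, t = T, q = T), and (q | ~(~p)) ∧ (t ∧ p) holds there. If p is false, the antecedent cannot hold. Either way (q | ~(~p)) ∧ (t ∧ p) holds.

[⇐] This fails. Under p = T, t = T, q = F, the left side is false but the right side is true.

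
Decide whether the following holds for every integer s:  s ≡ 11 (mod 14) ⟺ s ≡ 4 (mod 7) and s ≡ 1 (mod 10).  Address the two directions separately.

(⇒) fails; (⇐) holds.

(⇒) This fails: s = 67 gives 67 ≡ 11 (mod 14) but 67 ≡ 7 (mod 10), so the conjunction on the right does not hold.

(⇐) Conversely, if s ≡ 4 (mod 7) and s ≡ 1 (mod 10), then by the Chinese remainder theorem s ≡ 11 (mod 70). Since 11 ≡ 11 (mod 14) and 14 ∣ 70, we get s ≡ 11 (mod 14).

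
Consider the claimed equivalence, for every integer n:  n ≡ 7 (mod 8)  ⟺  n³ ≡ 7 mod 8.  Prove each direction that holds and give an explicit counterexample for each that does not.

[⇐] Suppose n³ ≡ 7 (mod 8). The only residue r in {0, …, 7} with r³ ≡ 7 (mod 8) is r = 7, so n ≡ 7 (mod 8).

[⇒] Suppose n ≡ 7 (mod 8). Write n = 8j + 7. Then (8j + 7)³ = 512j³ + 1344j² + 1176j + 343 = 8(64j³ + 168j² + 147j + 42) + 7, so n³ ≡ 7 (mod 8).

Both directions hold.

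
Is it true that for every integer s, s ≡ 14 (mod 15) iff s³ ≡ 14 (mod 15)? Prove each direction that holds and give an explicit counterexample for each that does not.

(←) Suppose s³ ≡ 14 (mod 15). The only residue r in {0, …, 14} with r³ ≡ 14 (mod 15) is r = 14, so s ≡ 14 (mod 15).

(→) Suppose s ≡ 14 (mod 15). Write s = 15j + 14. Then (15j + 14)³ = 3375j³ + 9450j² + 8820j + 2744 = 15(225j³ + 630j² + 588j + 182) + 14, so s³ ≡ 14 (mod 15).

Equivalent; both directions hold.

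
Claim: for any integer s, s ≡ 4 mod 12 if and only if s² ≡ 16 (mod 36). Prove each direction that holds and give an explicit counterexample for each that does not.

Forward direction. This fails: take s = 16. Then 16 ≡ 4 (mod 12), but 16² = 256 ≡ 4 (mod 36), not 16.

Converse. This fails: take s = 14. Then 14² = 196 ≡ 16 (mod 36), yet 14 ≡ 2 (mod 12), not 4.

Both directions fail.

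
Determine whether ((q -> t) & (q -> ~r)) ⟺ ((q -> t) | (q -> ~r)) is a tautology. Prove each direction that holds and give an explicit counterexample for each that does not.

(→) Assume the antecedent. If q is true, the antecedent forces (q = T, t = T, r = F), and (q -> t) | (q -> ~r) holds there. If q is false, (q -> t) | (q -> ~r) reduces to true regardless of the other variables. Either way (q -> t) | (q -> ~r) holds.

(←) This fails. Under q = T, t = F, r = F, the left side is false but the right side is true.

(⇒) holds; (⇐) fails.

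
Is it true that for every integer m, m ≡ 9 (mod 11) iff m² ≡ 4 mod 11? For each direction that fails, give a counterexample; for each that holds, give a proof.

Only the forward direction holds.

(⟹) Suppose m ≡ 9 (mod 11). Write m = 11j + 9. Then (11j + 9)² = 121j² + 198j + 81 = 11(11j² + 18j + 7) + 4, so m² ≡ 4 (mod 11).

(⟸) This fails: take m = 2. Then 2² = 4 ≡ 4 (mod 11), yet 2 ≡ 2 (mod 11), not 9.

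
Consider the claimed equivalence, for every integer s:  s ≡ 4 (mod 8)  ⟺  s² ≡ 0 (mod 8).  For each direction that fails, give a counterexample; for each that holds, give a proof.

Not equivalent: only (⇒) holds.

Forward direction. Suppose s ≡ 4 (mod 8). Write s = 8j + 4. Then (8j + 4)² = 64j² + 64j + 16 = 8(8j² + 8j + 2) + 0, so s² ≡ 0 (mod 8).

Converse. This fails: take s = 0. Then 0² = 0 ≡ 0 (mod 8), yet 0 ≡ 0 (mod 8), not 4.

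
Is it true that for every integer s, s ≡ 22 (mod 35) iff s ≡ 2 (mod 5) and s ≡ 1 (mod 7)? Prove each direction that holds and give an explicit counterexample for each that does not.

(⟸) If s ≡ 2 (mod 5) and s ≡ 1 (mod 7), then by the Chinese remainder theorem s ≡ 22 (mod 35). This is exactly s ≡ 22 (mod 35).

(⟹) Suppose s ≡ 22 (mod 35); write s = 35j + 22. Since 5 ∣ 35, reducing mod 5 gives s ≡ 22 ≡ 2 (mod 5); since 7 ∣ 35, reducing mod 7 gives s ≡ 22 ≡ 1 (mod 7).

Both implications hold.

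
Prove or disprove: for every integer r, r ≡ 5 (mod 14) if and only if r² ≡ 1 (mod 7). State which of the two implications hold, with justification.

[⇒] This fails: take r = 5. Then 5 ≡ 5 (mod 14), but 5² = 25 ≡ 4 (mod 7), not 1.

[⇐] This fails: take r = 1. Then 1² = 1 ≡ 1 (mod 7), yet 1 ≡ 1 (mod 14), not 5.

Both directions fail.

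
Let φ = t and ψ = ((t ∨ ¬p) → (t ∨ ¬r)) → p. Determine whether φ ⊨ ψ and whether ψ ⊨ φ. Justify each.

Neither implication holds.

(⟹) This fails. Under r = F, p = F, t = T, the left side is true but the right side is false.

(⟸) This fails. Under r = T, p = F, t = F, the left side is false but the right side is true.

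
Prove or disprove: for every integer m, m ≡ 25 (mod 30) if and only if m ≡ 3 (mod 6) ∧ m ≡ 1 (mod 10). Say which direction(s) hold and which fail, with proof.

Neither implication holds.

(⟹) This fails: m = 25 gives 25 ≡ 25 (mod 30) but 25 ≡ 1 (mod 6), so the conjunction on the right does not hold.

(⟸) This fails: m = 21 satisfies both congruences on the right (21 ≡ 3 mod 6 and 21 ≡ 1 mod 10) yet 21 ≡ 21 (mod 30), not 25.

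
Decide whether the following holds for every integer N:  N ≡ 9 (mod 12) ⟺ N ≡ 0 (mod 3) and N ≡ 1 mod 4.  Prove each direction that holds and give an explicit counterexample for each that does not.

The biconditional holds.

[⇐] If N ≡ 0 (mod 3) and N ≡ 1 (mod 4), then by the Chinese remainder theorem N ≡ 9 (mod 12). This is exactly N ≡ 9 (mod 12).

[⇒] Suppose N ≡ 9 (mod 12); write N = 12j + 9. Since 3 ∣ 12, reducing mod 3 gives N ≡ 9 ≡ 0 (mod 3); since 4 ∣ 12, reducing mod 4 gives N ≡ 9 ≡ 1 (mod 4).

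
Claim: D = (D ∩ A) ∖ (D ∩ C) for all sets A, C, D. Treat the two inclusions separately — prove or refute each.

(⟹) This inclusion fails. Take A = ∅, C = ∅, D = {1}; then 1 ∈ D but 1 ∉ (D ∩ A) ∖ (D ∩ C).

(⟸) Let x ∈ (D ∩ A) ∖ (D ∩ C). Then x ∈ A ∩ D and x ∉ C, from which x ∈ D.

Only the reverse inclusion holds.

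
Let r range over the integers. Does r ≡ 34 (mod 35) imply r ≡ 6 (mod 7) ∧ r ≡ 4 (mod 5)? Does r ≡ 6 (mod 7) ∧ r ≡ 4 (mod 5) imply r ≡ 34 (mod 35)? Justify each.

(⟹) Suppose r ≡ 34 (mod 35); write r = 35j + 34. Since 7 ∣ 35, reducing mod 7 gives r ≡ 34 ≡ 6 (mod 7); since 5 ∣ 35, reducing mod 5 gives r ≡ 34 ≡ 4 (mod 5).

(⟸) Conversely, if r ≡ 6 (mod 7) and r ≡ 4 (mod 5), then by the Chinese remainder theorem r ≡ 34 (mod 35). This is exactly r ≡ 34 (mod 35).

Both directions hold; the statement is true.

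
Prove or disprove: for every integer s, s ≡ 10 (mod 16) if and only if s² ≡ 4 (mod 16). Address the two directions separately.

[⇐] This fails: take s = 2. Then 2² = 4 ≡ 4 (mod 16), yet 2 ≡ 2 (mod 16), not 10.

[⇒] Suppose s ≡ 10 (mod 16). Write s = 16j + 10. Then (16j + 10)² = 256j² + 320j + 100 = 16(16j² + 20j + 6) + 4, so s² ≡ 4 (mod 16).

(⇒) holds; (⇐) fails.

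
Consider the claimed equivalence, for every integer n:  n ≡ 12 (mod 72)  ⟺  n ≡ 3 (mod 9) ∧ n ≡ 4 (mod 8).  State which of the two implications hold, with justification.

Both implications hold.

(⟹) Suppose n ≡ 12 (mod 72); write n = 72j + 12. Since 9 ∣ 72, reducing mod 9 gives n ≡ 12 ≡ 3 (mod 9); since 8 ∣ 72, reducing mod 8 gives n ≡ 12 ≡ 4 (mod 8).

(⟸) Conversely, if n ≡ 3 (mod 9) and n ≡ 4 (mod 8), then by the Chinese remainder theorem n ≡ 12 (mod 72). This is exactly n ≡ 12 (mod 72).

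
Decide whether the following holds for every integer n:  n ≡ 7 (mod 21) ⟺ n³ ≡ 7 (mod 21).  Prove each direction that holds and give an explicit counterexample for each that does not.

(⇒) Suppose n ≡ 7 (mod 21). Write n = 21j + 7. Then (21j + 7)³ = 9261j³ + 9261j² + 3087j + 343 = 21(441j³ + 441j² + 147j + 16) + 7, so n³ ≡ 7 (mod 21).

(⇐) Conversely, suppose n³ ≡ 7 (mod 21). The only residue r in {0, …, 20} with r³ ≡ 7 (mod 21) is r = 7, so n ≡ 7 (mod 21).

Both directions hold; the statement is true.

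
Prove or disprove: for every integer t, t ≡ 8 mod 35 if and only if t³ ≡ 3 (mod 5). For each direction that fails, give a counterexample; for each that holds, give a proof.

(⇒) fails and (⇐) fails.

[⇒] This fails: take t = 8. Then 8 ≡ 8 (mod 35), but 8³ = 512 ≡ 2 (mod 5), not 3.

[⇐] This fails: take t = 2. Then 2³ = 8 ≡ 3 (mod 5), yet 2 ≡ 2 (mod 35), not 8.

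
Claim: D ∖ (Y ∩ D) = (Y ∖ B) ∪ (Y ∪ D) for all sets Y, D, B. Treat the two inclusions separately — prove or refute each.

(⟹) Let x ∈ D ∖ (Y ∩ D). Then either x ∈ D and x ∉ Y, B; or x ∈ D ∩ B and x ∉ Y. In each case x ∈ (Y ∖ B) ∪ (Y ∪ D), so D ∖ (Y ∩ D) ⊆ (Y ∖ B) ∪ (Y ∪ D).

(⟸) This inclusion fails. Take Y = {1}, D = ∅, B = ∅; then 1 ∈ (Y ∖ B) ∪ (Y ∪ D) but 1 ∉ D ∖ (Y ∩ D).

Only the forward inclusion holds.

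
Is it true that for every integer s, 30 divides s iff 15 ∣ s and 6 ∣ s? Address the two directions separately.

The biconditional holds.

Forward direction. If 30 ∣ s, write s = 30q. Since 30 = 2·15, s = 15·(2q), so 15 ∣ s; and since 30 = 5·6, s = 6·(5q), so 6 ∣ s.

Converse. Suppose 15 ∣ s and 6 ∣ s. Any common multiple of 15 and 6 is a multiple of their lcm; here lcm(15, 6) = 15·6/gcd(15, 6) = 90/3 = 30, so 30 ∣ s.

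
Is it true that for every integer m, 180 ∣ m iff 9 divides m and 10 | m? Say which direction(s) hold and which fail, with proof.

[⇒] If 180 ∣ m, write m = 180q. Since 180 = 20·9, m = 9·(20q), so 9 ∣ m; and since 180 = 18·10, m = 10·(18q), so 10 ∣ m.

[⇐] This fails: take m = 90. Both 9 ∣ 90 and 10 ∣ 90, yet 90 is not a multiple of 180 (since 90 = 0·180 + 90), so 180 ∤ 90.

Not equivalent: only (⇒) holds.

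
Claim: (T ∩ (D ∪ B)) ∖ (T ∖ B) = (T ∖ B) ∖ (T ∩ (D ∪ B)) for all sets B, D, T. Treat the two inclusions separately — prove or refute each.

Both inclusions fail.

(⟹) This inclusion fails. Take B = {1}, D = ∅, T = {1}; then 1 ∈ (T ∩ (D ∪ B)) ∖ (T ∖ B) but 1 ∉ (T ∖ B) ∖ (T ∩ (D ∪ B)).

(⟸) This inclusion fails. Take B = ∅, D = ∅, T = {1}; then 1 ∈ (T ∖ B) ∖ (T ∩ (D ∪ B)) but 1 ∉ (T ∩ (D ∪ B)) ∖ (T ∖ B).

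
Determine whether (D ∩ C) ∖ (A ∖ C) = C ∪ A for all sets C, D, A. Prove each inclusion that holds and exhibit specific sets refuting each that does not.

Only the forward inclusion holds.

Forward inclusion. Let x ∈ (D ∩ C) ∖ (A ∖ C). Then either x ∈ C ∩ D and x ∉ A; or x ∈ C ∩ D ∩ A. In each case x ∈ C ∪ A, so (D ∩ C) ∖ (A ∖ C) ⊆ C ∪ A.

Reverse inclusion. This inclusion fails. Take C = {1}, D = ∅, A = ∅; then 1 ∈ C ∪ A but 1 ∉ (D ∩ C) ∖ (A ∖ C).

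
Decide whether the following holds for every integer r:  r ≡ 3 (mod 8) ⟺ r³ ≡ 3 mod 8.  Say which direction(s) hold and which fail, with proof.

Equivalent; both directions hold.

(→) Suppose r ≡ 3 (mod 8). Write r = 8j + 3. Then (8j + 3)³ = 512j³ + 576j² + 216j + 27 = 8(64j³ + 72j² + 27j + 3) + 3, so r³ ≡ 3 (mod 8).

(←) Conversely, suppose r³ ≡ 3 (mod 8). The only residue r in {0, …, 7} with r³ ≡ 3 (mod 8) is r = 3, so r ≡ 3 (mod 8).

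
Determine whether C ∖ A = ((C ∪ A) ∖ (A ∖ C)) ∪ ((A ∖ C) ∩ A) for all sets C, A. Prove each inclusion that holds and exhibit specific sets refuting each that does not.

The sets are not equal: only the forward inclusion holds.

Forward inclusion. Let x ∈ C ∖ A. Then x ∈ C and x ∉ A, from which x ∈ ((C ∪ A) ∖ (A ∖ C)) ∪ ((A ∖ C) ∩ A).

Reverse inclusion. This inclusion fails. Take C = ∅, A = {1}; then 1 ∈ ((C ∪ A) ∖ (A ∖ C)) ∪ ((A ∖ C) ∩ A) but 1 ∉ C ∖ A.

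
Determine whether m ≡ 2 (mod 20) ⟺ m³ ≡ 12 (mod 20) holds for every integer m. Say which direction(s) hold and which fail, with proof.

Neither direction holds.

[⇒] This fails: take m = 2. Then 2 ≡ 2 (mod 20), but 2³ = 8 ≡ 8 (mod 20), not 12.

[⇐] This fails: take m = 8. Then 8³ = 512 ≡ 12 (mod 20), yet 8 ≡ 8 (mod 20), not 2.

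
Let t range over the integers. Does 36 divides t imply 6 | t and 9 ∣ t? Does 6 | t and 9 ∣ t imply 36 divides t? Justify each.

(⟹) If 36 ∣ t, write t = 36q. Since 36 = 6·6, t = 6·(6q), so 6 ∣ t; and since 36 = 4·9, t = 9·(4q), so 9 ∣ t.

(⟸) This fails: take t = 18. Both 6 ∣ 18 and 9 ∣ 18, yet 18 is not a multiple of 36 (since 18 = 0·36 + 18), so 36 ∤ 18.

Not equivalent: only (⇒) holds.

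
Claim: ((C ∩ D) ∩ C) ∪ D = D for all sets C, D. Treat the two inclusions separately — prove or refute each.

Reverse inclusion. Let x ∈ D. Then either x ∈ D and x ∉ C; or x ∈ C ∩ D. In each case x ∈ ((C ∩ D) ∩ C) ∪ D, so D ⊆ ((C ∩ D) ∩ C) ∪ D.

Forward inclusion. Let x ∈ ((C ∩ D) ∩ C) ∪ D. Then either x ∈ D and x ∉ C; or x ∈ C ∩ D. In each case x ∈ D, so ((C ∩ D) ∩ C) ∪ D ⊆ D.

Both inclusions hold.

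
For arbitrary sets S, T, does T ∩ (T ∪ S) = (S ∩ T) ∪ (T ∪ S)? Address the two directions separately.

Forward inclusion. Let x ∈ T ∩ (T ∪ S). Then either x ∈ T and x ∉ S; or x ∈ S ∩ T. In each case x ∈ (S ∩ T) ∪ (T ∪ S), so T ∩ (T ∪ S) ⊆ (S ∩ T) ∪ (T ∪ S).

Reverse inclusion. This inclusion fails. Take S = {1}, T = ∅; then 1 ∈ (S ∩ T) ∪ (T ∪ S) but 1 ∉ T ∩ (T ∪ S).

The sets are not equal: only the forward inclusion holds.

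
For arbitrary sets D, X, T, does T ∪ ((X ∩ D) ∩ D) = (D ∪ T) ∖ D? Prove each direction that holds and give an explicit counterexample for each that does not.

(⊆) This inclusion fails. Take D = {1}, X = {1}, T = ∅; then 1 ∈ T ∪ ((X ∩ D) ∩ D) but 1 ∉ (D ∪ T) ∖ D.

(⊇) Let x ∈ (D ∪ T) ∖ D. Then either x ∈ T and x ∉ D, X; or x ∈ X ∩ T and x ∉ D. In each case x ∈ T ∪ ((X ∩ D) ∩ D), so (D ∪ T) ∖ D ⊆ T ∪ ((X ∩ D) ∩ D).

Only the reverse inclusion holds.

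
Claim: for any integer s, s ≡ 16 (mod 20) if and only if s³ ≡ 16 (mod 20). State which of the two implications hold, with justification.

(⇒) holds; (⇐) fails.

Converse. This fails: take s = 6. Then 6³ = 216 ≡ 16 (mod 20), yet 6 ≡ 6 (mod 20), not 16.

Forward direction. Suppose s ≡ 16 (mod 20). Write s = 20j + 16. Then (20j + 16)³ = 8000j³ + 19200j² + 15360j + 4096 = 20(400j³ + 960j² + 768j + 204) + 16, so s³ ≡ 16 (mod 20).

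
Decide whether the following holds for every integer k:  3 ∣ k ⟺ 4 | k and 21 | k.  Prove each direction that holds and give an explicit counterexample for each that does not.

Forward direction. This fails: take k = 3. Certainly 3 ∣ 3, but 4 ∤ 3.

Converse. Suppose 4 ∣ k and 21 ∣ k. Any common multiple of 4 and 21 is a multiple of their lcm; here gcd(4, 21) = 1, so lcm(4, 21) = 4·21 = 84, so 84 ∣ k. Since 3 ∣ 84, it follows that 3 ∣ k.

Not equivalent: only (⇐) holds.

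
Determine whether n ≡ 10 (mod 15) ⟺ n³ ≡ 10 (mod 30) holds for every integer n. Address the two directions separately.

Only the reverse direction holds.

[⇐] The residues r modulo 30 with r³ ≡ 10 (mod 30) are exactly {10}, and each is ≡ 10 (mod 15).

[⇒] This fails: take n = 25. Then 25 ≡ 10 (mod 15), but 25³ = 15625 ≡ 25 (mod 30), not 10.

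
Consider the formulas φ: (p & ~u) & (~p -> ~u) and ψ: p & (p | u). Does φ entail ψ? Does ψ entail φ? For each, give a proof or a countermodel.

Only the forward direction holds.

(⇒) Assume the antecedent. If u is true, the antecedent cannot hold. If u is false, the antecedent forces (u = F, p = T), and p & (p | u) holds there. Either way p & (p | u) holds.

(⇐) This fails. Under u = T, p = T, the left side is false but the right side is true.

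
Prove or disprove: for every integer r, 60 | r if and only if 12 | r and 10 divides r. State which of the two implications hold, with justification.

Forward direction. If 60 ∣ r, write r = 60q. Since 60 = 5·12, r = 12·(5q), so 12 ∣ r; and since 60 = 6·10, r = 10·(6q), so 10 ∣ r.

Converse. Suppose 12 ∣ r and 10 ∣ r. Any common multiple of 12 and 10 is a multiple of their lcm; here lcm(12, 10) = 12·10/gcd(12, 10) = 120/2 = 60, so 60 ∣ r.

Both directions hold.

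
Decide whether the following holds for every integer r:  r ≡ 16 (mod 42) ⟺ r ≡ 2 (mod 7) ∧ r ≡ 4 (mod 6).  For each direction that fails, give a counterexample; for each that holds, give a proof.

The biconditional holds.

(⟹) Suppose r ≡ 16 (mod 42); write r = 42j + 16. Since 7 ∣ 42, reducing mod 7 gives r ≡ 16 ≡ 2 (mod 7); since 6 ∣ 42, reducing mod 6 gives r ≡ 16 ≡ 4 (mod 6).

(⟸) Conversely, if r ≡ 2 (mod 7) and r ≡ 4 (mod 6), then by the Chinese remainder theorem r ≡ 16 (mod 42). This is exactly r ≡ 16 (mod 42).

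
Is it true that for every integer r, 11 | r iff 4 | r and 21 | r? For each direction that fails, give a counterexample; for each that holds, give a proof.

(⇒) This fails: take r = 11. Certainly 11 ∣ 11, but 4 ∤ 11.

(⇐) This fails: take r = 84. Both 4 ∣ 84 and 21 ∣ 84, yet 84 is not a multiple of 11 (since 84 = 7·11 + 7), so 11 ∤ 84.

(⇒) fails and (⇐) fails.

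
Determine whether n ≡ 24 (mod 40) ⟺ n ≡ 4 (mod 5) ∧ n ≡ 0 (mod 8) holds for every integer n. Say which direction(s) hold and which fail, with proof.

(⟹) Suppose n ≡ 24 (mod 40); write n = 40j + 24. Since 5 ∣ 40, reducing mod 5 gives n ≡ 24 ≡ 4 (mod 5); since 8 ∣ 40, reducing mod 8 gives n ≡ 24 ≡ 0 (mod 8).

(⟸) Conversely, if n ≡ 4 (mod 5) and n ≡ 0 (mod 8), then by the Chinese remainder theorem n ≡ 24 (mod 40). This is exactly n ≡ 24 (mod 40).

Both implications hold.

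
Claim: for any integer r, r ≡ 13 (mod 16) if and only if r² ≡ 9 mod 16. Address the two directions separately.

[⇒] Suppose r ≡ 13 (mod 16). Write r = 16j + 13. Then (16j + 13)² = 256j² + 416j + 169 = 16(16j² + 26j + 10) + 9, so r² ≡ 9 (mod 16).

[⇐] This fails: take r = 3. Then 3² = 9 ≡ 9 (mod 16), yet 3 ≡ 3 (mod 16), not 13.

(⇒) holds; (⇐) fails.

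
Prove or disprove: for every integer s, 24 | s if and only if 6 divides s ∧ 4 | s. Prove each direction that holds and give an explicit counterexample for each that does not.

Not equivalent: only (⇒) holds.

Forward direction. If 24 ∣ s, write s = 24q. Since 24 = 4·6, s = 6·(4q), so 6 ∣ s; and since 24 = 6·4, s = 4·(6q), so 4 ∣ s.

Converse. This fails: take s = 12. Both 6 ∣ 12 and 4 ∣ 12, yet 12 is not a multiple of 24 (since 12 = 0·24 + 12), so 24 ∤ 12.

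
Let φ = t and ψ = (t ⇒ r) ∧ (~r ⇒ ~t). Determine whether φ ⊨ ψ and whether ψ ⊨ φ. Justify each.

Forward direction. This fails. Under t = T, r = F, the left side is true but the right side is false.

Converse. This fails. Under t = F, r = F, the left side is false but the right side is true.

Both directions fail.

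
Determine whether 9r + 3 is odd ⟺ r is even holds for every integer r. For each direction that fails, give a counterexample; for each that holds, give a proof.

Both directions hold; the statement is true.

(→) Suppose 9r + 3 is odd. Since 9 is odd, 9r and r have the same parity, so 9r + 3 ≡ r + 3 (mod 2). As 3 is odd, 9r + 3 is odd exactly when r is even. Thus r is even.

(←) Conversely, suppose r is even; write r = 2j. Then 9r + 3 = 9·(2j) + 3 = 2·9j + 3, which is odd.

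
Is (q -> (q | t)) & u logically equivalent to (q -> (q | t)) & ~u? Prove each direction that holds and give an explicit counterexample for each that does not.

Neither direction holds.

(→) This fails. Under t = F, q = F, u = T, the left side is true but the right side is false.

(←) This fails. Under t = F, q = F, u = F, the left side is false but the right side is true.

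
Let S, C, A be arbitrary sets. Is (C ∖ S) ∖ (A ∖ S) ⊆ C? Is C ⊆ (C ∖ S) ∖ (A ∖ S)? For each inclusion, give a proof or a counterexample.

The sets are not equal: only the forward inclusion holds.

Forward inclusion. Let x ∈ (C ∖ S) ∖ (A ∖ S). Then x ∈ C and x ∉ S, A, from which x ∈ C.

Reverse inclusion. This inclusion fails. Take S = {1}, C = {1}, A = ∅; then 1 ∈ C but 1 ∉ (C ∖ S) ∖ (A ∖ S).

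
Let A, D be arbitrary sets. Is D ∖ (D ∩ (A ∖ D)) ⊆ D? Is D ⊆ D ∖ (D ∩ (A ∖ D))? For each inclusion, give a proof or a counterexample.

Both inclusions hold.

Forward inclusion. Let x ∈ D ∖ (D ∩ (A ∖ D)). Then either x ∈ D and x ∉ A; or x ∈ A ∩ D. In each case x ∈ D, so D ∖ (D ∩ (A ∖ D)) ⊆ D.

Reverse inclusion. Let x ∈ D. Then either x ∈ D and x ∉ A; or x ∈ A ∩ D. In each case x ∈ D ∖ (D ∩ (A ∖ D)), so D ⊆ D ∖ (D ∩ (A ∖ D)).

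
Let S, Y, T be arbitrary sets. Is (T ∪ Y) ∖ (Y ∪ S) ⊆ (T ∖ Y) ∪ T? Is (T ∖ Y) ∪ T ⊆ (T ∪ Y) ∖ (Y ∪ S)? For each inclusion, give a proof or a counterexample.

Reverse inclusion. This inclusion fails. Take S = {1}, Y = ∅, T = {1}; then 1 ∈ (T ∖ Y) ∪ T but 1 ∉ (T ∪ Y) ∖ (Y ∪ S).

Forward inclusion. Let x ∈ (T ∪ Y) ∖ (Y ∪ S). Then x ∈ T and x ∉ S, Y, from which x ∈ (T ∖ Y) ∪ T.

The sets are not equal: only the forward inclusion holds.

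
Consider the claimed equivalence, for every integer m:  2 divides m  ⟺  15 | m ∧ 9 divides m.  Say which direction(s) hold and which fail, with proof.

Neither direction holds.

Forward direction. This fails: take m = 2. Certainly 2 ∣ 2, but 15 ∤ 2.

Converse. This fails: take m = 45. Both 15 ∣ 45 and 9 ∣ 45, yet 45 is not a multiple of 2 (since 45 = 22·2 + 1), so 2 ∤ 45.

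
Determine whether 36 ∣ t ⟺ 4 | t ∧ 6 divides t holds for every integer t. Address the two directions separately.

(⟹) If 36 ∣ t, write t = 36q. Since 36 = 9·4, t = 4·(9q), so 4 ∣ t; and since 36 = 6·6, t = 6·(6q), so 6 ∣ t.

(⟸) This fails: take t = 12. Both 4 ∣ 12 and 6 ∣ 12, yet 12 is not a multiple of 36 (since 12 = 0·36 + 12), so 36 ∤ 12.

The forward direction holds; the converse fails.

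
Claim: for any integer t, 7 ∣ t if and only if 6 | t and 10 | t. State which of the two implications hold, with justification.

Neither implication holds.

(⟹) This fails: take t = 7. Certainly 7 ∣ 7, but 6 ∤ 7.

(⟸) This fails: take t = 30. Both 6 ∣ 30 and 10 ∣ 30, yet 30 is not a multiple of 7 (since 30 = 4·7 + 2), so 7 ∤ 30.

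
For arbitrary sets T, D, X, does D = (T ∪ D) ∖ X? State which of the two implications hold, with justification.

Neither inclusion holds.

(⟹) This inclusion fails. Take T = ∅, D = {1}, X = {1}; then 1 ∈ D but 1 ∉ (T ∪ D) ∖ X.

(⟸) This inclusion fails. Take T = {1}, D = ∅, X = ∅; then 1 ∈ (T ∪ D) ∖ X but 1 ∉ D.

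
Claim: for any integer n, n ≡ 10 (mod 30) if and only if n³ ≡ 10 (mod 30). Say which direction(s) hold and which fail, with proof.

[⇒] Suppose n ≡ 10 (mod 30). Write n = 30j + 10. Then (30j + 10)³ = 27000j³ + 27000j² + 9000j + 1000 = 30(900j³ + 900j² + 300j + 33) + 10, so n³ ≡ 10 (mod 30).

[⇐] Conversely, suppose n³ ≡ 10 (mod 30). The only residue r in {0, …, 29} with r³ ≡ 10 (mod 30) is r = 10, so n ≡ 10 (mod 30).

Both implications hold.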